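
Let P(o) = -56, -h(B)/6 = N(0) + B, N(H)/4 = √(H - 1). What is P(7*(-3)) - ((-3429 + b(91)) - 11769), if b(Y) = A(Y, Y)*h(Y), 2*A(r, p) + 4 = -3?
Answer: 13231 - 84*I ≈ 13231.0 - 84.0*I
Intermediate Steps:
N(H) = 4*√(-1 + H) (N(H) = 4*√(H - 1) = 4*√(-1 + H))
A(r, p) = -7/2 (A(r, p) = -2 + (½)*(-3) = -2 - 3/2 = -7/2)
h(B) = -24*I - 6*B (h(B) = -6*(4*√(-1 + 0) + B) = -6*(4*√(-1) + B) = -6*(4*I + B) = -6*(B + 4*I) = -24*I - 6*B)
b(Y) = 21*Y + 84*I (b(Y) = -7*(-24*I - 6*Y)/2 = 21*Y + 84*I)
P(7*(-3)) - ((-3429 + b(91)) - 11769) = -56 - ((-3429 + (21*91 + 84*I)) - 11769) = -56 - ((-3429 + (1911 + 84*I)) - 11769) = -56 - ((-1518 + 84*I) - 11769) = -56 - (-13287 + 84*I) = -56 + (13287 - 84*I) = 13231 - 84*I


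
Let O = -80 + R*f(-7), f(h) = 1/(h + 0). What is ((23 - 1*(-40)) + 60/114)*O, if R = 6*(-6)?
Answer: -632468/133 ≈ -4755.4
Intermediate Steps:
f(h) = 1/h
R = -36
O = -524/7 (O = -80 - 36/(-7) = -80 - 36*(-1/7) = -80 + 36/7 = -524/7 ≈ -74.857)
((23 - 1*(-40)) + 60/114)*O = ((23 - 1*(-40)) + 60/114)*(-524/7) = ((23 + 40) + 60*(1/114))*(-524/7) = (63 + 10/19)*(-524/7) = (1207/19)*(-524/7) = -632468/133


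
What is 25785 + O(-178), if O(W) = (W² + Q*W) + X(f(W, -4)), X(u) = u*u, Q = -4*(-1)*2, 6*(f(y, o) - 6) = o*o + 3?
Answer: 2020645/36 ≈ 56129.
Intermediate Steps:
f(y, o) = 13/2 + o²/6 (f(y, o) = 6 + (o*o + 3)/6 = 6 + (o² + 3)/6 = 6 + (3 + o²)/6 = 6 + (½ + o²/6) = 13/2 + o²/6)
Q = 8 (Q = 4*2 = 8)
X(u) = u²
O(W) = 3025/36 + W² + 8*W (O(W) = (W² + 8*W) + (13/2 + (⅙)*(-4)²)² = (W² + 8*W) + (13/2 + (⅙)*16)² = (W² + 8*W) + (13/2 + 8/3)² = (W² + 8*W) + (55/6)² = (W² + 8*W) + 3025/36 = 3025/36 + W² + 8*W)
25785 + O(-178) = 25785 + (3025/36 + (-178)² + 8*(-178)) = 25785 + (3025/36 + 31684 - 1424) = 25785 + 1092385/36 = 2020645/36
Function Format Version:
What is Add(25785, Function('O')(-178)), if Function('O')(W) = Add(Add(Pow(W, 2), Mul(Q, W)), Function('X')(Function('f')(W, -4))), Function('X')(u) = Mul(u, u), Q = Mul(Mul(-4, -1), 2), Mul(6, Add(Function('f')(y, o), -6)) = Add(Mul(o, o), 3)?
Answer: Rational(2020645, 36) ≈ 56129.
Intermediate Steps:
Function('f')(y, o) = Add(Rational(13, 2), Mul(Rational(1, 6), Pow(o, 2))) (Function('f')(y, o) = Add(6, Mul(Rational(1, 6), Add(Mul(o, o), 3))) = Add(6, Mul(Rational(1, 6), Add(Pow(o, 2), 3))) = Add(6, Mul(Rational(1, 6), Add(3, Pow(o, 2)))) = Add(6, Add(Rational(1, 2), Mul(Rational(1, 6), Pow(o, 2)))) = Add(Rational(13, 2), Mul(Rational(1, 6), Pow(o, 2))))
Q = 8 (Q = Mul(4, 2) = 8)
Function('X')(u) = Pow(u, 2)
Function('O')(W) = Add(Rational(3025, 36), Pow(W, 2), Mul(8, W)) (Function('O')(W) = Add(Add(Pow(W, 2), Mul(8, W)), Pow(Add(Rational(13, 2), Mul(Rational(1, 6), Pow(-4, 2))), 2)) = Add(Add(Pow(W, 2), Mul(8, W)), Pow(Add(Rational(13, 2), Mul(Rational(1, 6), 16)), 2)) = Add(Add(Pow(W, 2), Mul(8, W)), Pow(Add(Rational(13, 2), Rational(8, 3)), 2)) = Add(Add(Pow(W, 2), Mul(8, W)), Pow(Rational(55, 6), 2)) = Add(Add(Pow(W, 2), Mul(8, W)), Rational(3025, 36)) = Add(Rational(3025, 36), Pow(W, 2), Mul(8, W)))
Add(25785, Function('O')(-178)) = Add(25785, Add(Rational(3025, 36), Pow(-178, 2), Mul(8, -178))) = Add(25785, Add(Rational(3025, 36), 31684, -1424)) = Add(25785, Rational(1092385, 36)) = Rational(2020645, 36)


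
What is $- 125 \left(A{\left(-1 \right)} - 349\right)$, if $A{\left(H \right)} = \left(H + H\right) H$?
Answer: $43375$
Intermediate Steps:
$A{\left(H \right)} = 2 H^{2}$ ($A{\left(H \right)} = 2 H H = 2 H^{2}$)
$- 125 \left(A{\left(-1 \right)} - 349\right) = - 125 \left(2 \left(-1\right)^{2} - 349\right) = - 125 \left(2 \cdot 1 - 349\right) = - 125 \left(2 - 349\right) = \left(-125\right) \left(-347\right) = 43375$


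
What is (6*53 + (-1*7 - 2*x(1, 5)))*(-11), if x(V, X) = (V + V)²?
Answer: -3333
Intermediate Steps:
x(V, X) = 4*V² (x(V, X) = (2*V)² = 4*V²)
(6*53 + (-1*7 - 2*x(1, 5)))*(-11) = (6*53 + (-1*7 - 8*1²))*(-11) = (318 + (-7 - 8))*(-11) = (318 - 15)*(-11) = 303*(-11) = -3333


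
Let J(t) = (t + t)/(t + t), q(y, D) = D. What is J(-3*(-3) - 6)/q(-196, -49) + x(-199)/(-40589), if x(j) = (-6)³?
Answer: -30005/1988861 ≈ -0.015087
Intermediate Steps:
J(t) = 1 (J(t) = (2*t)/((2*t)) = (2*t)*(1/(2*t)) = 1)
x(j) = -216
J(-3*(-3) - 6)/q(-196, -49) + x(-199)/(-40589) = 1/(-49) - 216/(-40589) = 1*(-1/49) - 216*(-1/40589) = -1/49 + 216/40589 = -30005/1988861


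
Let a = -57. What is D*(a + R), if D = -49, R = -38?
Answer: 4655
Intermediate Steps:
D*(a + R) = -49*(-57 - 38) = -49*(-95) = 4655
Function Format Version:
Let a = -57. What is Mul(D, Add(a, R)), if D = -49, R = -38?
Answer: 4655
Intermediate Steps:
Mul(D, Add(a, R)) = Mul(-49, Add(-57, -38)) = Mul(-49, -95) = 4655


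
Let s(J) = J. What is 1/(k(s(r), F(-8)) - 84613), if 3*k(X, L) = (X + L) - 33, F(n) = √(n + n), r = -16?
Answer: -47604/4028694785 - 3*I/16114779140 ≈ -1.1816e-5 - 1.8616e-10*I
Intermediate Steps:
F(n) = √2*√n (F(n) = √(2*n) = √2*√n)
k(X, L) = -11 + L/3 + X/3 (k(X, L) = ((X + L) - 33)/3 = ((L + X) - 33)/3 = (-33 + L + X)/3 = -11 + L/3 + X/3)
1/(k(s(r), F(-8)) - 84613) = 1/((-11 + (√2*√(-8))/3 + (⅓)*(-16)) - 84613) = 1/((-11 + (√2*(2*I*√2))/3 - 16/3) - 84613) = 1/((-11 + (4*I)/3 - 16/3) - 84613) = 1/((-11 + 4*I/3 - 16/3) - 84613) = 1/((-49/3 + 4*I/3) - 84613) = 1/(-253888/3 + 4*I/3) = 9*(-253888/3 - 4*I/3)/64459116560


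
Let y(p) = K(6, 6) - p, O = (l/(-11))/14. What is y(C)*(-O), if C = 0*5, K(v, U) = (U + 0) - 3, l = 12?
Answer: 18/77 ≈ 0.23377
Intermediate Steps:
K(v, U) = -3 + U (K(v, U) = U - 3 = -3 + U)
C = 0
O = -6/77 (O = (12/(-11))/14 = (12*(-1/11))*(1/14) = -12/11*1/14 = -6/77 ≈ -0.077922)
y(p) = 3 - p (y(p) = (-3 + 6) - p = 3 - p)
y(C)*(-O) = (3 - 1*0)*(-1*(-6/77)) = (3 + 0)*(6/77) = 3*(6/77) = 18/77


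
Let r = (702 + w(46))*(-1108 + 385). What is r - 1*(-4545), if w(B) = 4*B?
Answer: -636033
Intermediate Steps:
r = -640578 (r = (702 + 4*46)*(-1108 + 385) = (702 + 184)*(-723) = 886*(-723) = -640578)
r - 1*(-4545) = -640578 - 1*(-4545) = -640578 + 4545 = -636033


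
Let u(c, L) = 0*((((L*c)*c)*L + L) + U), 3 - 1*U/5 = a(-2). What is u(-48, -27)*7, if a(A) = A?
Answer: 0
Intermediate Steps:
U = 25 (U = 15 - 5*(-2) = 15 + 10 = 25)
u(c, L) = 0 (u(c, L) = 0*((((L*c)*c)*L + L) + 25) = 0*(((L*c²)*L + L) + 25) = 0*((L²*c² + L) + 25) = 0*((L + L²*c²) + 25) = 0*(25 + L + L²*c²) = 0)
u(-48, -27)*7 = 0*7 = 0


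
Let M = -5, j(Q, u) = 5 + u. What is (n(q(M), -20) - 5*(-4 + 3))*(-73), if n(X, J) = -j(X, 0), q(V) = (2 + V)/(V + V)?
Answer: 0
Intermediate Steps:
q(V) = (2 + V)/(2*V) (q(V) = (2 + V)/((2*V)) = (2 + V)*(1/(2*V)) = (2 + V)/(2*V))
n(X, J) = -5 (n(X, J) = -(5 + 0) = -1*5 = -5)
(n(q(M), -20) - 5*(-4 + 3))*(-73) = (-5 - 5*(-4 + 3))*(-73) = (-5 - 5*(-1))*(-73) = (-5 + 5)*(-73) = 0*(-73) = 0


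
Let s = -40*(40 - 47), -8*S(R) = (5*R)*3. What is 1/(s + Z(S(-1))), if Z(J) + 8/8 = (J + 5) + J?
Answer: 4/1151 ≈ 0.0034752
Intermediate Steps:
S(R) = -15*R/8 (S(R) = -5*R*3/8 = -15*R/8)
Z(J) = 4 + 2*J (Z(J) = -1 + ((J + 5) + J) = -1 + ((5 + J) + J) = -1 + (5 + 2*J) = 4 + 2*J)
s = 280 (s = -40*(-7) = 280)
1/(s + Z(S(-1))) = 1/(280 + (4 + 2*(-15/8*(-1)))) = 1/(280 + (4 + 2*(15/8))) = 1/(280 + (4 + 15/4)) = 1/(280 + 31/4) = 1/(1151/4) = 4/1151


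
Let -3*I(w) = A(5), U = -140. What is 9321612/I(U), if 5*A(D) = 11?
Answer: -139824180/11 ≈ -1.2711e+7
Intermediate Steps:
A(D) = 11/5 (A(D) = (1/5)*11 = 11/5)
I(w) = -11/15 (I(w) = -1/3*11/5 = -11/15)
9321612/I(U) = 9321612/(-11/15) = 9321612*(-15/11) = -139824180/11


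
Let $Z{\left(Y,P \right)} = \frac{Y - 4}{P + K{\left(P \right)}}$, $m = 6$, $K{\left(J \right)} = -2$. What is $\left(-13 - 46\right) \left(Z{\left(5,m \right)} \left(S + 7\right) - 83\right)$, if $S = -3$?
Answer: $4838$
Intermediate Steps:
$Z{\left(Y,P \right)} = \frac{-4 + Y}{-2 + P}$ ($Z{\left(Y,P \right)} = \frac{Y - 4}{P - 2} = \frac{-4 + Y}{-2 + P}$)
$\left(-13 - 46\right) \left(Z{\left(5,m \right)} \left(S + 7\right) - 83\right) = \left(-13 - 46\right) \left(\frac{-4 + 5}{-2 + 6} \left(-3 + 7\right) - 83\right) = - 59 \left(\frac{1}{4} \cdot 1 \cdot 4 - 83\right) = - 59 \left(\frac{1}{4} \cdot 4 - 83\right) = - 59 \left(1 - 83\right) = \left(-59\right) \left(-82\right) = 4838$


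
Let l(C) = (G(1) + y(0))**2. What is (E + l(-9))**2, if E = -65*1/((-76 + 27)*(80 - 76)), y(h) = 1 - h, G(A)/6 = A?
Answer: 93489561/38416 ≈ 2433.6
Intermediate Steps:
G(A) = 6*A
E = 65/196 (E = -65/((-49*4)) = -65/(-196) = -65*(-1/196) = 65/196 ≈ 0.33163)
l(C) = 49 (l(C) = (6*1 + (1 - 1*0))**2 = (6 + (1 + 0))**2 = (6 + 1)**2 = 7**2 = 49)
(E + l(-9))**2 = (65/196 + 49)**2 = (9669/196)**2 = 93489561/38416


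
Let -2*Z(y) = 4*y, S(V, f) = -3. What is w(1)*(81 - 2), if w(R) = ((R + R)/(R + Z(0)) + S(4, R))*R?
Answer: -79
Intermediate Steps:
Z(y) = -2*y
w(R) = -R (w(R) = ((R + R)/(R - 2*0) - 3)*R = ((2*R)/(R + 0) - 3)*R = ((2*R)/R - 3)*R = (2 - 3)*R = -R)
w(1)*(81 - 2) = (-1*1)*(81 - 2) = -1*79 = -79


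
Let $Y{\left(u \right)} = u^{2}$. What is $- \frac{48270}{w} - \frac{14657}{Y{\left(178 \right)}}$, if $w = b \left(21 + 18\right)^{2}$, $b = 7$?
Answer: $- \frac{561813253}{112446516} \approx -4.9963$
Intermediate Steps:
$w = 10647$ ($w = 7 \left(21 + 18\right)^{2} = 7 \cdot 39^{2} = 7 \cdot 1521 = 10647$)
$- \frac{48270}{w} - \frac{14657}{Y{\left(178 \right)}} = - \frac{48270}{10647} - \frac{14657}{178^{2}} = \left(-48270\right) \frac{1}{10647} - \frac{14657}{31684} = - \frac{16090}{3549} - \frac{14657}{31684} = - \frac{561813253}{112446516}$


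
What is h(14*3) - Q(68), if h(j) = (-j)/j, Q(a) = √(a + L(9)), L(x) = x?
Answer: -1 - √77 ≈ -9.7750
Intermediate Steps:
Q(a) = √(9 + a) (Q(a) = √(a + 9) = √(9 + a))
h(j) = -1
h(14*3) - Q(68) = -1 - √(9 + 68) = -1 - √77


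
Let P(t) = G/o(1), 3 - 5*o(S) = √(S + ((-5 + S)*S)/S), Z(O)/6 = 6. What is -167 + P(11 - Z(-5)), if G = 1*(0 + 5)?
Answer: -643/4 + 25*I*√3/12 ≈ -160.75 + 3.6084*I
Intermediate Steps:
G = 5 (G = 1*5 = 5)
Z(O) = 36 (Z(O) = 6*6 = 36)
o(S) = ⅗ - √(-5 + 2*S)/5 (o(S) = ⅗ - √(S + ((-5 + S)*S)/S)/5 = ⅗ - √(S + (S*(-5 + S))/S)/5 = ⅗ - √(S + (-5 + S))/5 = ⅗ - √(-5 + 2*S)/5)
P(t) = 5/(⅗ - I*√3/5) (P(t) = 5/(⅗ - √(-5 + 2*1)/5) = 5/(⅗ - √(-5 + 2)/5) = 5/(⅗ - I*√3/5))
-167 + P(11 - Z(-5)) = -167 + (25/4 + 25*I*√3/12) = -643/4 + 25*I*√3/12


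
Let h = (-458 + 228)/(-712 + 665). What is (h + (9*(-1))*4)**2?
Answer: 2137444/2209 ≈ 967.61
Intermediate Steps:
h = 230/47 (h = -230/(-47) = -230*(-1/47) = 230/47 ≈ 4.8936)
(h + (9*(-1))*4)**2 = (230/47 + (9*(-1))*4)**2 = (230/47 - 9*4)**2 = (230/47 - 36)**2 = (-1462/47)**2 = 2137444/2209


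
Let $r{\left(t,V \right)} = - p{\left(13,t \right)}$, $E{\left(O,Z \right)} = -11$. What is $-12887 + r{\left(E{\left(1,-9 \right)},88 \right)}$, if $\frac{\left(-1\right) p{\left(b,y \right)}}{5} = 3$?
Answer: $-12872$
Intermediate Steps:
$p{\left(b,y \right)} = -15$ ($p{\left(b,y \right)} = \left(-5\right) 3 = -15$)
$r{\left(t,V \right)} = 15$ ($r{\left(t,V \right)} = \left(-1\right) \left(-15\right) = 15$)
$-12887 + r{\left(E{\left(1,-9 \right)},88 \right)} = -12887 + 15 = -12872$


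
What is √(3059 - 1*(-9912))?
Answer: √12971 ≈ 113.89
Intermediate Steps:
√(3059 - 1*(-9912)) = √(3059 + 9912) = √12971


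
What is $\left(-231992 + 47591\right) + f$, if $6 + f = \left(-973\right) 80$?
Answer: $-262247$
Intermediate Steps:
$f = -77846$ ($f = -6 - 77840 = -77846$)
$\left(-231992 + 47591\right) + f = \left(-231992 + 47591\right) - 77846 = -184401 - 77846 = -262247$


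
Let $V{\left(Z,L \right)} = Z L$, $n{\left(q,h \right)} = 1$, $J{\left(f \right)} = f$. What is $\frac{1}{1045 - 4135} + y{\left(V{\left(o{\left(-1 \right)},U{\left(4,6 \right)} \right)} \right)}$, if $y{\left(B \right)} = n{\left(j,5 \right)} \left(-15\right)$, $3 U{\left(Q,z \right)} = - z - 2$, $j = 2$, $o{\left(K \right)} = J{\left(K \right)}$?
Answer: $- \frac{46351}{3090} \approx -15.0$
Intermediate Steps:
$o{\left(K \right)} = K$
$U{\left(Q,z \right)} = - \frac{2}{3} - \frac{z}{3}$ ($U{\left(Q,z \right)} = \frac{- z - 2}{3} = \frac{-2 - z}{3} = - \frac{2}{3} - \frac{z}{3}$)
$V{\left(Z,L \right)} = L Z$
$y{\left(B \right)} = -15$ ($y{\left(B \right)} = 1 \left(-15\right) = -15$)
$\frac{1}{1045 - 4135} + y{\left(V{\left(o{\left(-1 \right)},U{\left(4,6 \right)} \right)} \right)} = \frac{1}{1045 - 4135} - 15 = \frac{1}{-3090} - 15 = - \frac{1}{3090} - 15 = - \frac{46351}{3090}$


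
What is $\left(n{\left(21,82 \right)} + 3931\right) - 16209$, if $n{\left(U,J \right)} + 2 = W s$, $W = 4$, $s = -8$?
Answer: $-12312$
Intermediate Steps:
$n{\left(U,J \right)} = -34$ ($n{\left(U,J \right)} = -2 + 4 \left(-8\right) = -2 - 32 = -34$)
$\left(n{\left(21,82 \right)} + 3931\right) - 16209 = \left(-34 + 3931\right) - 16209 = 3897 - 16209 = -12312$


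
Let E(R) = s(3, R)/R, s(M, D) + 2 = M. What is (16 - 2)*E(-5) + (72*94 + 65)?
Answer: 34151/5 ≈ 6830.2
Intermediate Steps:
s(M, D) = -2 + M
E(R) = 1/R (E(R) = (-2 + 3)/R = 1/R)
(16 - 2)*E(-5) + (72*94 + 65) = (16 - 2)/(-5) + (72*94 + 65) = 14*(-1/5) + (6768 + 65) = -14/5 + 6833 = 34151/5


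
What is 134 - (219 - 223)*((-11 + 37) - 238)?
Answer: -714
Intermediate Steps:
134 - (219 - 223)*((-11 + 37) - 238) = 134 - (-4)*(26 - 238) = 134 - (-4)*(-212) = 134 - 1*848 = 134 - 848 = -714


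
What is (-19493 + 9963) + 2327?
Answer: -7203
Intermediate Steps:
(-19493 + 9963) + 2327 = -9530 + 2327 = -7203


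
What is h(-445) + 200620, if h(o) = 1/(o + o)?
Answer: 178551799/890 ≈ 2.0062e+5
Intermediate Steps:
h(o) = 1/(2*o)
h(-445) + 200620 = (½)/(-445) + 200620 = (½)*(-1/445) + 200620 = -1/890 + 200620 = 178551799/890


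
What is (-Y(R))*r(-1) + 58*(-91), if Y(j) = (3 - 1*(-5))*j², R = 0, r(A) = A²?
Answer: -5278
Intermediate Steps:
Y(j) = 8*j² (Y(j) = (3 + 5)*j² = 8*j²)
(-Y(R))*r(-1) + 58*(-91) = -8*0²*(-1)² + 58*(-91) = -8*0*1 - 5278 = -1*0*1 - 5278 = 0*1 - 5278 = 0 - 5278 = -5278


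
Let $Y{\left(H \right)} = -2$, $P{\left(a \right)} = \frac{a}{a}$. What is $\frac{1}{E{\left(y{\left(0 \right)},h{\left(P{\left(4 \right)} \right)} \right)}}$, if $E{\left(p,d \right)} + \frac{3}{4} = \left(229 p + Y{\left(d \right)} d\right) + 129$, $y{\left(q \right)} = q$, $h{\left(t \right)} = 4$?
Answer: $\frac{4}{481} \approx 0.008316$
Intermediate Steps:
$P{\left(a \right)} = 1$
$E{\left(p,d \right)} = \frac{513}{4} - 2 d + 229 p$ ($E{\left(p,d \right)} = - \frac{3}{4} - \left(-129 - 229 p + 2 d\right) = - \frac{3}{4} + \left(129 - 2 d + 229 p\right) = \frac{513}{4} - 2 d + 229 p$)
$\frac{1}{E{\left(y{\left(0 \right)},h{\left(P{\left(4 \right)} \right)} \right)}} = \frac{1}{\frac{513}{4} - 8 + 229 \cdot 0} = \frac{1}{\frac{513}{4} - 8 + 0} = \frac{1}{\frac{481}{4}} = \frac{4}{481}$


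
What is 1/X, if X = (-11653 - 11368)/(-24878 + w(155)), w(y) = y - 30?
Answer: 24753/23021 ≈ 1.0752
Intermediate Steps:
w(y) = -30 + y
X = 23021/24753 (X = (-11653 - 11368)/(-24878 + (-30 + 155)) = -23021/(-24878 + 125) = -23021/(-24753) = -23021*(-1/24753) = 23021/24753 ≈ 0.93003)
1/X = 1/(23021/24753) = 24753/23021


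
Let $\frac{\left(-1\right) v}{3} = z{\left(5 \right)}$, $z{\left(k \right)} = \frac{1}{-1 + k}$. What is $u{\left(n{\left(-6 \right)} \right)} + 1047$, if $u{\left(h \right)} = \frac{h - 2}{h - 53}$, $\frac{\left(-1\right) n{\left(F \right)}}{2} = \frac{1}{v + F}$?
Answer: $\frac{1489927}{1423} \approx 1047.0$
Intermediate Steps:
$v = - \frac{3}{4}$ ($v = - \frac{3}{-1 + 5} = - \frac{3}{4} \approx -0.75$)
$n{\left(F \right)} = - \frac{2}{- \frac{3}{4} + F}$
$u{\left(h \right)} = \frac{-2 + h}{-53 + h}$
$u{\left(n{\left(-6 \right)} \right)} + 1047 = \frac{-2 - \frac{8}{-3 + 4 \left(-6\right)}}{-53 - \frac{8}{-3 + 4 \left(-6\right)}} + 1047 = \frac{-2 - \frac{8}{-3 - 24}}{-53 - \frac{8}{-3 - 24}} + 1047 = \frac{-2 - \frac{8}{-27}}{-53 - \frac{8}{-27}} + 1047 = \frac{-2 - - \frac{8}{27}}{-53 - - \frac{8}{27}} + 1047 = \frac{-2 + \frac{8}{27}}{-53 + \frac{8}{27}} + 1047 = \frac{1}{- \frac{1423}{27}} \left(- \frac{46}{27}\right) + 1047 = \left(- \frac{27}{1423}\right) \left(- \frac{46}{27}\right) + 1047 = \frac{46}{1423} + 1047 = \frac{1489927}{1423}$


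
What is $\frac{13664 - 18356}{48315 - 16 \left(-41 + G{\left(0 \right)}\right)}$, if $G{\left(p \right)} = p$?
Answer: $- \frac{4692}{48971} \approx -0.095812$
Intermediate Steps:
$\frac{13664 - 18356}{48315 - 16 \left(-41 + G{\left(0 \right)}\right)} = \frac{13664 - 18356}{48315 - 16 \left(-41 + 0\right)} = - \frac{4692}{48315 - -656} = - \frac{4692}{48315 + 656} = - \frac{4692}{48971}$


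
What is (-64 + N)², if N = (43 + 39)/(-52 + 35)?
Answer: 1368900/289 ≈ 4736.7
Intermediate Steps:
N = -82/17 (N = 82/(-17) = 82*(-1/17) = -82/17 ≈ -4.8235)
(-64 + N)² = (-64 - 82/17)² = (-1170/17)² = 1368900/289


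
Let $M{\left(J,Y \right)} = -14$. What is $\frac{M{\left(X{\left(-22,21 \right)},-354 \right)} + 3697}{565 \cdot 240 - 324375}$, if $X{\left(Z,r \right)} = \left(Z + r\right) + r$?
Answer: $- \frac{3683}{188775} \approx -0.01951$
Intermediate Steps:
$X{\left(Z,r \right)} = Z + 2 r$
$\frac{M{\left(X{\left(-22,21 \right)},-354 \right)} + 3697}{565 \cdot 240 - 324375} = \frac{-14 + 3697}{565 \cdot 240 - 324375} = \frac{3683}{135600 - 324375} = \frac{3683}{-188775} = 3683 \left(- \frac{1}{188775}\right) = - \frac{3683}{188775}$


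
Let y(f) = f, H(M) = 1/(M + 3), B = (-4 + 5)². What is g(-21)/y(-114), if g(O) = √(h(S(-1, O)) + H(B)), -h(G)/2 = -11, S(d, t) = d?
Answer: -√89/228 ≈ -0.041377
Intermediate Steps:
h(G) = 22 (h(G) = -2*(-11) = 22)
B = 1 (B = 1² = 1)
H(M) = 1/(3 + M)
g(O) = √89/2 (g(O) = √(22 + 1/(3 + 1)) = √(22 + 1/4) = √(22 + ¼) = √(89/4) = √89/2)
g(-21)/y(-114) = (√89/2)/(-114) = (√89/2)*(-1/114) = -√89/228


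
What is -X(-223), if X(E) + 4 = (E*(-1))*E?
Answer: 49733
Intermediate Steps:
X(E) = -4 - E² (X(E) = -4 + (E*(-1))*E = -4 + (-E)*E = -4 - E²)
-X(-223) = -(-4 - 1*(-223)²) = -(-4 - 1*49729) = -(-4 - 49729) = -1*(-49733) = 49733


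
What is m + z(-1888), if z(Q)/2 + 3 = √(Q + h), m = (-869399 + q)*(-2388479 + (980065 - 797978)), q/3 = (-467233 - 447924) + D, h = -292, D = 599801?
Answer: 4005631865058 + 4*I*√545 ≈ 4.0056e+12 + 93.381*I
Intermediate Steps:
q = -946068 (q = 3*((-467233 - 447924) + 599801) = 3*(-915157 + 599801) = 3*(-315356) = -946068)
m = 4005631865064 (m = (-869399 - 946068)*(-2388479 + (980065 - 797978)) = -1815467*(-2388479 + 182087) = -1815467*(-2206392) = 4005631865064)
z(Q) = -6 + 2*√(-292 + Q) (z(Q) = -6 + 2*√(Q - 292) = -6 + 2*√(-292 + Q))
m + z(-1888) = 4005631865064 + (-6 + 2*√(-292 - 1888)) = 4005631865064 + (-6 + 2*√(-2180)) = 4005631865064 + (-6 + 2*(2*I*√545)) = 4005631865064 + (-6 + 4*I*√545) = 4005631865058 + 4*I*√545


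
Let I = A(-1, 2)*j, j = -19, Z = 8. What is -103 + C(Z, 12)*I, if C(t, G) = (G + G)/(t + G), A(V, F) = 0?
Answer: -103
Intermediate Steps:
C(t, G) = 2*G/(G + t) (C(t, G) = (2*G)/(G + t) = 2*G/(G + t))
I = 0 (I = 0*(-19) = 0)
-103 + C(Z, 12)*I = -103 + (2*12/(12 + 8))*0 = -103 + (2*12/20)*0 = -103 + (2*12*(1/20))*0 = -103 + (6/5)*0 = -103 + 0 = -103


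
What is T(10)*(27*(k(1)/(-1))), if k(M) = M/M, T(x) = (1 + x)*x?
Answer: -2970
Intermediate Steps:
T(x) = x*(1 + x)
k(M) = 1
T(10)*(27*(k(1)/(-1))) = (10*(1 + 10))*(27*(1/(-1))) = (10*11)*(27*(1*(-1))) = 110*(27*(-1)) = 110*(-27) = -2970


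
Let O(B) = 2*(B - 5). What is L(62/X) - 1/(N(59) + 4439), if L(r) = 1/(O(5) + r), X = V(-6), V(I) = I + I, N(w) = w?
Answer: -27019/139438 ≈ -0.19377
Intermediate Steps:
V(I) = 2*I
O(B) = -10 + 2*B (O(B) = 2*(-5 + B) = -10 + 2*B)
X = -12 (X = 2*(-6) = -12)
L(r) = 1/r (L(r) = 1/((-10 + 2*5) + r) = 1/((-10 + 10) + r) = 1/(0 + r) = 1/r)
L(62/X) - 1/(N(59) + 4439) = 1/(62/(-12)) - 1/(59 + 4439) = 1/(62*(-1/12)) - 1/4498 = 1/(-31/6) - 1*1/4498 = -6/31 - 1/4498 = -27019/139438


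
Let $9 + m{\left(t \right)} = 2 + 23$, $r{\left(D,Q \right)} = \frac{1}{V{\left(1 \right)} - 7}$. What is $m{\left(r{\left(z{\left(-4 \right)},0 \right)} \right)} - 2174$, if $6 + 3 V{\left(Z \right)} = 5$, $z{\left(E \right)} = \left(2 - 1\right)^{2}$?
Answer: $-2158$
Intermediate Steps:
$z{\left(E \right)} = 1$ ($z{\left(E \right)} = 1^{2} = 1$)
$V{\left(Z \right)} = - \frac{1}{3}$ ($V{\left(Z \right)} = -2 + \frac{1}{3} \cdot 5 = -2 + \frac{5}{3} = - \frac{1}{3}$)
$r{\left(D,Q \right)} = - \frac{3}{22}$ ($r{\left(D,Q \right)} = \frac{1}{- \frac{1}{3} - 7} = \frac{1}{- \frac{22}{3}} = - \frac{3}{22}$)
$m{\left(t \right)} = 16$ ($m{\left(t \right)} = -9 + \left(2 + 23\right) = -9 + 25 = 16$)
$m{\left(r{\left(z{\left(-4 \right)},0 \right)} \right)} - 2174 = 16 - 2174 = -2158$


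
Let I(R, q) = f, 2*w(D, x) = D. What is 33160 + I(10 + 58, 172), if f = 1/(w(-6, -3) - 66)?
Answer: 2288039/69 ≈ 33160.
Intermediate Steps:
w(D, x) = D/2
f = -1/69 (f = 1/((½)*(-6) - 66) = 1/(-3 - 66) = 1/(-69) = -1/69 ≈ -0.014493)
I(R, q) = -1/69
33160 + I(10 + 58, 172) = 33160 - 1/69 = 2288039/69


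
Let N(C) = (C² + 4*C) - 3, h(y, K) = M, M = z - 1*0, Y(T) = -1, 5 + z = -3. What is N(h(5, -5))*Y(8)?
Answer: -29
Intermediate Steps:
z = -8 (z = -5 - 3 = -8)
M = -8 (M = -8 - 1*0 = -8 + 0 = -8)
h(y, K) = -8
N(C) = -3 + C² + 4*C
N(h(5, -5))*Y(8) = (-3 + (-8)² + 4*(-8))*(-1) = (-3 + 64 - 32)*(-1) = 29*(-1) = -29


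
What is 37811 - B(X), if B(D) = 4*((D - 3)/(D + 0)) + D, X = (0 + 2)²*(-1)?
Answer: 37808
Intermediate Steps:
X = -4 (X = 2²*(-1) = 4*(-1) = -4)
B(D) = D + 4*(-3 + D)/D (B(D) = 4*((-3 + D)/D) + D = 4*(-3 + D)/D + D = D + 4*(-3 + D)/D)
37811 - B(X) = 37811 - (4 - 4 - 12/(-4)) = 37811 - (4 - 4 - 12*(-¼)) = 37811 - (4 - 4 + 3) = 37811 - 1*3 = 37811 - 3 = 37808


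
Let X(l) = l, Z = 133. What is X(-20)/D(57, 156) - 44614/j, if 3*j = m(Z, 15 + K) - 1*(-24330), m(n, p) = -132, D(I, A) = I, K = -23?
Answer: -1352159/229881 ≈ -5.8820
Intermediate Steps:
j = 8066 (j = (-132 - 1*(-24330))/3 = (-132 + 24330)/3 = (⅓)*24198 = 8066)
X(-20)/D(57, 156) - 44614/j = -20/57 - 44614/8066 = -20*1/57 - 44614*1/8066 = -20/57 - 22307/4033 = -1352159/229881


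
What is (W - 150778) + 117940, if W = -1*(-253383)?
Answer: 220545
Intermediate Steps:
W = 253383
(W - 150778) + 117940 = (253383 - 150778) + 117940 = 102605 + 117940 = 220545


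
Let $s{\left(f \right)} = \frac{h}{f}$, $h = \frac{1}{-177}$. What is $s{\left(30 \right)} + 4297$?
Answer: $\frac{22817069}{5310} \approx 4297.0$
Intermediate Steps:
$h = - \frac{1}{177} \approx -0.0056497$
$s{\left(f \right)} = - \frac{1}{177 f}$
$s{\left(30 \right)} + 4297 = - \frac{1}{177 \cdot 30} + 4297 = \left(- \frac{1}{177}\right) \frac{1}{30} + 4297 = - \frac{1}{5310} + 4297 = \frac{22817069}{5310}$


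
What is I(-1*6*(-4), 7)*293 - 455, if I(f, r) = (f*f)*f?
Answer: 4049977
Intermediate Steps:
I(f, r) = f³ (I(f, r) = f²*f = f³)
I(-1*6*(-4), 7)*293 - 455 = (-1*6*(-4))³*293 - 455 = (-6*(-4))³*293 - 455 = 24³*293 - 455 = 13824*293 - 455 = 4050432 - 455 = 4049977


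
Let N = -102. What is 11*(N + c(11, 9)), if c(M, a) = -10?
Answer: -1232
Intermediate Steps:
11*(N + c(11, 9)) = 11*(-102 - 10) = 11*(-112) = -1232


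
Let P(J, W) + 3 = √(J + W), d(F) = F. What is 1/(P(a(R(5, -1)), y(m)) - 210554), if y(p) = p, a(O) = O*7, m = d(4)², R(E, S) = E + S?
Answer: -210557/44334250205 - 2*√11/44334250205 ≈ -4.7495e-6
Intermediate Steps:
m = 16 (m = 4² = 16)
a(O) = 7*O
P(J, W) = -3 + √(J + W)
1/(P(a(R(5, -1)), y(m)) - 210554) = 1/((-3 + √(7*(5 - 1) + 16)) - 210554) = 1/((-3 + √(7*4 + 16)) - 210554) = 1/((-3 + √(28 + 16)) - 210554) = 1/((-3 + √44) - 210554) = 1/((-3 + 2*√11) - 210554) = 1/(-210557 + 2*√11)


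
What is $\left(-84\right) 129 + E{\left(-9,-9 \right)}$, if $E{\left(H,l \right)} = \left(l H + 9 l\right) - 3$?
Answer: $-10839$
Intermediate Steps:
$E{\left(H,l \right)} = -3 + 9 l + H l$ ($E{\left(H,l \right)} = \left(H l + 9 l\right) - 3 = \left(9 l + H l\right) - 3 = -3 + 9 l + H l$)
$\left(-84\right) 129 + E{\left(-9,-9 \right)} = \left(-84\right) 129 - 3 = -10836 - 3 = -10839$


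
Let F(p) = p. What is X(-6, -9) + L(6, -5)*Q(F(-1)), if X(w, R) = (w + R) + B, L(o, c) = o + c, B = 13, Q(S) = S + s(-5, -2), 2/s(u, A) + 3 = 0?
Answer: -11/3 ≈ -3.6667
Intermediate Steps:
s(u, A) = -2/3 (s(u, A) = 2/(-3 + 0) = 2/(-3) = 2*(-1/3) = -2/3)
Q(S) = -2/3 + S (Q(S) = S - 2/3 = -2/3 + S)
L(o, c) = c + o
X(w, R) = 13 + R + w (X(w, R) = (w + R) + 13 = (R + w) + 13 = 13 + R + w)
X(-6, -9) + L(6, -5)*Q(F(-1)) = (13 - 9 - 6) + (-5 + 6)*(-2/3 - 1) = -2 + 1*(-5/3) = -2 - 5/3 = -11/3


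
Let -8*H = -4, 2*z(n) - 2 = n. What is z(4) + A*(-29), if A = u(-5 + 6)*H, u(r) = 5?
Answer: -139/2 ≈ -69.500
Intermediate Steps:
z(n) = 1 + n/2
H = 1/2 (H = -1/8*(-4) = 1/2 ≈ 0.50000)
A = 5/2 (A = 5*(1/2) = 5/2 ≈ 2.5000)
z(4) + A*(-29) = (1 + (1/2)*4) + (5/2)*(-29) = (1 + 2) - 145/2 = 3 - 145/2 = -139/2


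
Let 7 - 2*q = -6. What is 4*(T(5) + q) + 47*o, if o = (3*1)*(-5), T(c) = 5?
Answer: -659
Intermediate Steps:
o = -15 (o = 3*(-5) = -15)
q = 13/2 (q = 7/2 - 1/2*(-6) = 7/2 + 3 = 13/2 ≈ 6.5000)
4*(T(5) + q) + 47*o = 4*(5 + 13/2) + 47*(-15) = 4*(23/2) - 705 = 46 - 705 = -659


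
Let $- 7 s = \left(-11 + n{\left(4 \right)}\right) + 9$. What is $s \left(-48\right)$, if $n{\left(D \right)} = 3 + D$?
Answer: $\frac{240}{7} \approx 34.286$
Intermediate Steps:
$s = - \frac{5}{7}$ ($s = - \frac{\left(-11 + \left(3 + 4\right)\right) + 9}{7} = - \frac{\left(-11 + 7\right) + 9}{7} = - \frac{-4 + 9}{7} = \left(- \frac{1}{7}\right) 5 = - \frac{5}{7} \approx -0.71429$)
$s \left(-48\right) = \left(- \frac{5}{7}\right) \left(-48\right) = \frac{240}{7}$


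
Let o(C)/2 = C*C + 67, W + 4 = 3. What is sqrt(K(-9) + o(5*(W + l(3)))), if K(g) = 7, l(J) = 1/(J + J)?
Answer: sqrt(6326)/6 ≈ 13.256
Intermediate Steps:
l(J) = 1/(2*J)
W = -1 (W = -4 + 3 = -1)
o(C) = 134 + 2*C**2 (o(C) = 2*(C*C + 67) = 2*(C**2 + 67) = 2*(67 + C**2) = 134 + 2*C**2)
sqrt(K(-9) + o(5*(W + l(3)))) = sqrt(7 + (134 + 2*(5*(-1 + (1/2)/3))**2)) = sqrt(7 + (134 + 2*(5*(-1 + (1/2)*(1/3)))**2)) = sqrt(7 + (134 + 2*(5*(-1 + 1/6))**2)) = sqrt(7 + (134 + 2*(5*(-5/6))**2)) = sqrt(7 + (134 + 2*(-25/6)**2)) = sqrt(7 + (134 + 2*(625/36))) = sqrt(7 + (134 + 625/18)) = sqrt(7 + 3037/18) = sqrt(3163/18) = sqrt(6326)/6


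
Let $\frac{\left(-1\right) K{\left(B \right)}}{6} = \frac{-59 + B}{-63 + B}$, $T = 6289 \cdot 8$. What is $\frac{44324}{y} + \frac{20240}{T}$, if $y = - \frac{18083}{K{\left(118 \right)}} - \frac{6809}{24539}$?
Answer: $\frac{354745557814798}{21924550216723} \approx 16.18$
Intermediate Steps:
$T = 50312$
$K{\left(B \right)} = - \frac{6 \left(-59 + B\right)}{-63 + B}$ ($K{\left(B \right)} = - 6 \frac{-59 + B}{-63 + B} = - \frac{6 \left(-59 + B\right)}{-63 + B}$)
$y = \frac{24403220149}{8686806}$ ($y = - \frac{18083}{6 \frac{1}{-63 + 118} \left(59 - 118\right)} - \frac{6809}{24539} = - \frac{18083}{6 \cdot \frac{1}{55} \left(59 - 118\right)} - \frac{6809}{24539} = - \frac{18083}{6 \cdot \frac{1}{55} \left(-59\right)} - \frac{6809}{24539} = - \frac{18083}{- \frac{354}{55}} - \frac{6809}{24539} = \left(-18083\right) \left(- \frac{55}{354}\right) - \frac{6809}{24539} = \frac{994565}{354} - \frac{6809}{24539} = \frac{24403220149}{8686806} \approx 2809.2$)
$\frac{44324}{y} + \frac{20240}{T} = \frac{44324}{\frac{24403220149}{8686806}} + \frac{20240}{50312} = 44324 \cdot \frac{8686806}{24403220149} + 20240 \cdot \frac{1}{50312} = \frac{55004855592}{3486174307} + \frac{2530}{6289} = \frac{354745557814798}{21924550216723}$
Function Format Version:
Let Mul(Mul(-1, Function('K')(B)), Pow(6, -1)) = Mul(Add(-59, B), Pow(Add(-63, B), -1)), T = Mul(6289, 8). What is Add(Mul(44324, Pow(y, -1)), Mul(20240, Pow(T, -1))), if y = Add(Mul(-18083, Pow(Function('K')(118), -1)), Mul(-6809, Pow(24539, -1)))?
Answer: Rational(354745557814798, 21924550216723) ≈ 16.180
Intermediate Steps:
T = 50312
Function('K')(B) = Mul(-6, Pow(Add(-63, B), -1), Add(-59, B)) (Function('K')(B) = Mul(-6, Mul(Add(-59, B), Pow(Add(-63, B), -1))) = Mul(-6, Mul(Pow(Add(-63, B), -1), Add(-59, B))) = Mul(-6, Pow(Add(-63, B), -1), Add(-59, B)))
y = Rational(24403220149, 8686806) (y = Add(Mul(-18083, Pow(Mul(6, Pow(Add(-63, 118), -1), Add(59, Mul(-1, 118))), -1)), Mul(-6809, Pow(24539, -1))) = Add(Mul(-18083, Pow(Mul(6, Pow(55, -1), Add(59, -118)), -1)), Mul(-6809, Rational(1, 24539))) = Add(Mul(-18083, Pow(Mul(6, Rational(1, 55), -59), -1)), Rational(-6809, 24539)) = Add(Mul(-18083, Pow(Rational(-354, 55), -1)), Rational(-6809, 24539)) = Add(Mul(-18083, Rational(-55, 354)), Rational(-6809, 24539)) = Add(Rational(994565, 354), Rational(-6809, 24539)) = Rational(24403220149, 8686806) ≈ 2809.2)
Add(Mul(44324, Pow(y, -1)), Mul(20240, Pow(T, -1))) = Add(Mul(44324, Pow(Rational(24403220149, 8686806), -1)), Mul(20240, Pow(50312, -1))) = Add(Mul(44324, Rational(8686806, 24403220149)), Mul(20240, Rational(1, 50312))) = Add(Rational(55004855592, 3486174307), Rational(2530, 6289)) = Rational(354745557814798, 21924550216723)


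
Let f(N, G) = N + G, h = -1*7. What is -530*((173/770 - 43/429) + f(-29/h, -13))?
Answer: 13898879/3003 ≈ 4628.3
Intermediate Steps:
h = -7
f(N, G) = G + N
-530*((173/770 - 43/429) + f(-29/h, -13)) = -530*((173/770 - 43/429) + (-13 - 29/(-7))) = -530*((173*(1/770) - 43*1/429) + (-13 - 29*(-⅐))) = -530*((173/770 - 43/429) + (-13 + 29/7)) = -530*(3737/30030 - 62/7) = -530*(-262243/30030) = 13898879/3003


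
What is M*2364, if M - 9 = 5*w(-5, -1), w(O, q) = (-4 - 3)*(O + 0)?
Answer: 434976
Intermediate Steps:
w(O, q) = -7*O
M = 184 (M = 9 + 5*(-7*(-5)) = 9 + 5*35 = 9 + 175 = 184)
M*2364 = 184*2364 = 434976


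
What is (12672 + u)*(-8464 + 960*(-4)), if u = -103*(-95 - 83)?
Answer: -381497824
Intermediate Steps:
u = 18334 (u = -103*(-178) = 18334)
(12672 + u)*(-8464 + 960*(-4)) = (12672 + 18334)*(-8464 + 960*(-4)) = 31006*(-8464 - 3840) = 31006*(-12304) = -381497824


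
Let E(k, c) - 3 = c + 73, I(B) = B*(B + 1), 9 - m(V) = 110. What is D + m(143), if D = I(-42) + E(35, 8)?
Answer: 1705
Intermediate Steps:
m(V) = -101 (m(V) = 9 - 1*110 = 9 - 110 = -101)
I(B) = B*(1 + B)
E(k, c) = 76 + c (E(k, c) = 3 + (c + 73) = 3 + (73 + c) = 76 + c)
D = 1806 (D = -42*(1 - 42) + (76 + 8) = -42*(-41) + 84 = 1722 + 84 = 1806)
D + m(143) = 1806 - 101 = 1705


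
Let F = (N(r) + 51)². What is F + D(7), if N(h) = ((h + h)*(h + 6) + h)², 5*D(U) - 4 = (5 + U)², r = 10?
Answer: 59351602153/5 ≈ 1.1870e+10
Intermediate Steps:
D(U) = ⅘ + (5 + U)²/5
N(h) = (h + 2*h*(6 + h))² (N(h) = ((2*h)*(6 + h) + h)² = (2*h*(6 + h) + h)² = (h + 2*h*(6 + h))²)
F = 11870320401 (F = (10²*(13 + 2*10)² + 51)² = (100*(13 + 20)² + 51)² = (100*33² + 51)² = (100*1089 + 51)² = (108900 + 51)² = 108951² = 11870320401)
F + D(7) = 11870320401 + (⅘ + (5 + 7)²/5) = 11870320401 + (⅘ + (⅕)*12²) = 11870320401 + (⅘ + (⅕)*144) = 11870320401 + (⅘ + 144/5) = 11870320401 + 148/5 = 59351602153/5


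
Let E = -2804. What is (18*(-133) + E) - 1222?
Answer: -6420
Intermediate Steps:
(18*(-133) + E) - 1222 = (18*(-133) - 2804) - 1222 = (-2394 - 2804) - 1222 = -5198 - 1222 = -6420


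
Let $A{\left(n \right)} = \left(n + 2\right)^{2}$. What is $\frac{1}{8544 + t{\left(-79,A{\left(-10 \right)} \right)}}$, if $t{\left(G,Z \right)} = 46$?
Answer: $\frac{1}{8590} \approx 0.00011641$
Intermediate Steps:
$A{\left(n \right)} = \left(2 + n\right)^{2}$
$\frac{1}{8544 + t{\left(-79,A{\left(-10 \right)} \right)}} = \frac{1}{8544 + 46} = \frac{1}{8590}$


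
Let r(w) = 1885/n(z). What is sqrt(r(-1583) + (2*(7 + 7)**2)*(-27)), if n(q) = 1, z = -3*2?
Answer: I*sqrt(8699) ≈ 93.268*I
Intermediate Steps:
z = -6
r(w) = 1885 (r(w) = 1885/1 = 1885*1 = 1885)
sqrt(r(-1583) + (2*(7 + 7)**2)*(-27)) = sqrt(1885 + (2*(7 + 7)**2)*(-27)) = sqrt(1885 + (2*14**2)*(-27)) = sqrt(1885 + (2*196)*(-27)) = sqrt(1885 + 392*(-27)) = sqrt(1885 - 10584) = sqrt(-8699) = I*sqrt(8699)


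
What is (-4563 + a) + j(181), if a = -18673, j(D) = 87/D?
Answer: -4205629/181 ≈ -23236.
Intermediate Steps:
(-4563 + a) + j(181) = (-4563 - 18673) + 87/181 = -23236 + 87*(1/181) = -23236 + 87/181 = -4205629/181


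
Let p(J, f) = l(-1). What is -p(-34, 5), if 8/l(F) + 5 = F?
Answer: 4/3 ≈ 1.3333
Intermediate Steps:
l(F) = 8/(-5 + F)
p(J, f) = -4/3 (p(J, f) = 8/(-5 - 1) = 8/(-6) = 8*(-1/6) = -4/3)
-p(-34, 5) = -1*(-4/3) = 4/3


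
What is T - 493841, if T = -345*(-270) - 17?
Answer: -400708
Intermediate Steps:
T = 93133 (T = 93150 - 17 = 93133)
T - 493841 = 93133 - 493841 = -400708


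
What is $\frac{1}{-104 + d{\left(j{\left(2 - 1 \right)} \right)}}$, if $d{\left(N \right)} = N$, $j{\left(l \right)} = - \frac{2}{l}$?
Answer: $- \frac{1}{106} \approx -0.009434$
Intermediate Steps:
$\frac{1}{-104 + d{\left(j{\left(2 - 1 \right)} \right)}} = \frac{1}{-104 - \frac{2}{2 - 1}} = \frac{1}{-104 - \frac{2}{1}} = \frac{1}{-104 - 2} = \frac{1}{-106} = - \frac{1}{106}$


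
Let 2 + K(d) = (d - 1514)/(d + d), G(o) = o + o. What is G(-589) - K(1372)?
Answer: -1613401/1372 ≈ -1175.9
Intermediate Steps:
G(o) = 2*o
K(d) = -2 + (-1514 + d)/(2*d) (K(d) = -2 + (d - 1514)/(d + d) = -2 + (-1514 + d)/((2*d)) = -2 + (-1514 + d)*(1/(2*d)) = -2 + (-1514 + d)/(2*d))
G(-589) - K(1372) = 2*(-589) - (-3/2 - 757/1372) = -1178 - (-3/2 - 757*1/1372) = -1178 - (-3/2 - 757/1372) = -1178 - 1*(-2815/1372) = -1178 + 2815/1372 = -1613401/1372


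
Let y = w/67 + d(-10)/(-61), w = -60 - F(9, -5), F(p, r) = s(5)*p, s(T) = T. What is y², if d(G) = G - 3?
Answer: 30625156/16703569 ≈ 1.8335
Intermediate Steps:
d(G) = -3 + G
F(p, r) = 5*p
w = -105 (w = -60 - 5*9 = -60 - 1*45 = -60 - 45 = -105)
y = -5534/4087 (y = -105/67 + (-3 - 10)/(-61) = -105*1/67 - 13*(-1/61) = -105/67 + 13/61 = -5534/4087 ≈ -1.3540)
y² = (-5534/4087)² = 30625156/16703569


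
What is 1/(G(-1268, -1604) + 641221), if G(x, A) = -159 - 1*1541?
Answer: 1/639521 ≈ 1.5637e-6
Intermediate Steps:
G(x, A) = -1700 (G(x, A) = -159 - 1541 = -1700)
1/(G(-1268, -1604) + 641221) = 1/(-1700 + 641221) = 1/639521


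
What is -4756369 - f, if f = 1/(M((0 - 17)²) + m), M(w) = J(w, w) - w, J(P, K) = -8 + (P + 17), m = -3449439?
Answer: -16406761919669/3449430 ≈ -4.7564e+6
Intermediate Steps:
J(P, K) = 9 + P (J(P, K) = -8 + (17 + P) = 9 + P)
M(w) = 9 (M(w) = (9 + w) - w = 9)
f = -1/3449430 (f = 1/(9 - 3449439) = 1/(-3449430) = -1/3449430 ≈ -2.8990e-7)
-4756369 - f = -4756369 - 1*(-1/3449430) = -4756369 + 1/3449430 = -16406761919669/3449430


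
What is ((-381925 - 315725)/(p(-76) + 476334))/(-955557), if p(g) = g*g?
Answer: 23255/15356119509 ≈ 1.5144e-6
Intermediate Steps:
p(g) = g²
((-381925 - 315725)/(p(-76) + 476334))/(-955557) = ((-381925 - 315725)/((-76)² + 476334))/(-955557) = -697650/(5776 + 476334)*(-1/955557) = -697650/482110*(-1/955557) = -697650*1/482110*(-1/955557) = -69765/48211*(-1/955557) = 23255/15356119509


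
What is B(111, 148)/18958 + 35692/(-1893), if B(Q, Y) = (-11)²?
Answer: -676419883/35887494 ≈ -18.848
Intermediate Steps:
B(Q, Y) = 121
B(111, 148)/18958 + 35692/(-1893) = 121/18958 + 35692/(-1893) = 121*(1/18958) + 35692*(-1/1893) = 121/18958 - 35692/1893 = -676419883/35887494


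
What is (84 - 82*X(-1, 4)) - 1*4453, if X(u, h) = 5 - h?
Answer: -4451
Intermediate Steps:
(84 - 82*X(-1, 4)) - 1*4453 = (84 - 82*(5 - 1*4)) - 1*4453 = (84 - 82*(5 - 4)) - 4453 = (84 - 82*1) - 4453 = (84 - 82) - 4453 = 2 - 4453 = -4451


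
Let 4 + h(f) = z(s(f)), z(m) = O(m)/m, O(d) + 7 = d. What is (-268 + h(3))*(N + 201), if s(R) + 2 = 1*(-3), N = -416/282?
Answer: -37923284/705 ≈ -53792.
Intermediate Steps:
O(d) = -7 + d
N = -208/141 (N = -416*1/282 = -208/141 ≈ -1.4752)
s(R) = -5 (s(R) = -2 + 1*(-3) = -2 - 3 = -5)
z(m) = (-7 + m)/m
h(f) = -8/5 (h(f) = -4 + (-7 - 5)/(-5) = -4 - 1/5*(-12) = -4 + 12/5 = -8/5)
(-268 + h(3))*(N + 201) = (-268 - 8/5)*(-208/141 + 201) = -1348/5*28133/141 = -37923284/705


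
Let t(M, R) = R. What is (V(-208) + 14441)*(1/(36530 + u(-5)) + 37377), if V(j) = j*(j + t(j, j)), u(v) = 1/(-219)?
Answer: 2744691538770528/727279 ≈ 3.7739e+9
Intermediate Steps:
u(v) = -1/219
V(j) = 2*j**2 (V(j) = j*(j + j) = j*(2*j) = 2*j**2)
(V(-208) + 14441)*(1/(36530 + u(-5)) + 37377) = (2*(-208)**2 + 14441)*(1/(36530 - 1/219) + 37377) = (2*43264 + 14441)*(1/(8000069/219) + 37377) = (86528 + 14441)*(219/8000069 + 37377) = 100969*(299018579232/8000069) = 2744691538770528/727279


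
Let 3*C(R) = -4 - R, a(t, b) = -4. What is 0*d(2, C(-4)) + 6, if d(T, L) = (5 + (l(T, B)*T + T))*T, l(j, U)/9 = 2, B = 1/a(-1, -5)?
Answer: 6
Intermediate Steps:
B = -¼ (B = 1/(-4) = -¼ ≈ -0.25000)
l(j, U) = 18 (l(j, U) = 9*2 = 18)
C(R) = -4/3 - R/3 (C(R) = (-4 - R)/3 = -4/3 - R/3)
d(T, L) = T*(5 + 19*T) (d(T, L) = (5 + (18*T + T))*T = (5 + 19*T)*T = T*(5 + 19*T))
0*d(2, C(-4)) + 6 = 0*(2*(5 + 19*2)) + 6 = 0*(2*(5 + 38)) + 6 = 0*(2*43) + 6 = 0*86 + 6 = 0 + 6 = 6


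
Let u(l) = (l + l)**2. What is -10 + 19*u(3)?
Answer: 674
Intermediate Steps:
u(l) = 4*l**2 (u(l) = (2*l)**2 = 4*l**2)
-10 + 19*u(3) = -10 + 19*(4*3**2) = -10 + 19*(4*9) = -10 + 19*36 = -10 + 684 = 674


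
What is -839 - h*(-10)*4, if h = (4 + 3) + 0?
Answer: -559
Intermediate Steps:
h = 7 (h = 7 + 0 = 7)
-839 - h*(-10)*4 = -839 - 7*(-10)*4 = -839 - (-70)*4 = -839 - 1*(-280) = -839 + 280 = -559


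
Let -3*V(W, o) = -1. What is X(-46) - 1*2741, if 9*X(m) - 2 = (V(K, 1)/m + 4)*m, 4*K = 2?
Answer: -74552/27 ≈ -2761.2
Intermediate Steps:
K = 1/2 (K = (1/4)*2 = 1/2 ≈ 0.50000)
V(W, o) = 1/3 (V(W, o) = -1/3*(-1) = 1/3)
X(m) = 2/9 + m*(4 + 1/(3*m))/9 (X(m) = 2/9 + ((1/(3*m) + 4)*m)/9 = 2/9 + ((4 + 1/(3*m))*m)/9 = 2/9 + (m*(4 + 1/(3*m)))/9 = 2/9 + m*(4 + 1/(3*m))/9)
X(-46) - 1*2741 = (7/27 + (4/9)*(-46)) - 1*2741 = (7/27 - 184/9) - 2741 = -545/27 - 2741 = -74552/27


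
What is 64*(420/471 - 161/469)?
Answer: 369216/10519 ≈ 35.100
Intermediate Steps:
64*(420/471 - 161/469) = 64*(420*(1/471) - 161*1/469) = 64*(140/157 - 23/67) = 64*(5769/10519) = 369216/10519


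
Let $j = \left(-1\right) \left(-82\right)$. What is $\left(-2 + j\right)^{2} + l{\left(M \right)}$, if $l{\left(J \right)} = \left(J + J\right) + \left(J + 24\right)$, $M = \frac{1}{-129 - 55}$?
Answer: $\frac{1182013}{184} \approx 6424.0$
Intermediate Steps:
$j = 82$
$M = - \frac{1}{184}$ ($M = \frac{1}{-184} = - \frac{1}{184} \approx -0.0054348$)
$l{\left(J \right)} = 24 + 3 J$ ($l{\left(J \right)} = 2 J + \left(24 + J\right) = 24 + 3 J$)
$\left(-2 + j\right)^{2} + l{\left(M \right)} = \left(-2 + 82\right)^{2} + \left(24 + 3 \left(- \frac{1}{184}\right)\right) = 80^{2} + \left(24 - \frac{3}{184}\right) = 6400 + \frac{4413}{184} = \frac{1182013}{184}$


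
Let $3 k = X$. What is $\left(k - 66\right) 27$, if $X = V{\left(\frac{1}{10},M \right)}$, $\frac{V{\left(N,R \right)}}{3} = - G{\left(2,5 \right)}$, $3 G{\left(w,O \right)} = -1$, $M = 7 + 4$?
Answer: $-1773$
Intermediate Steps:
$M = 11$
$G{\left(w,O \right)} = - \frac{1}{3}$ ($G{\left(w,O \right)} = \frac{1}{3} \left(-1\right) = - \frac{1}{3}$)
$V{\left(N,R \right)} = 1$ ($V{\left(N,R \right)} = 3 \left(\left(-1\right) \left(- \frac{1}{3}\right)\right) = 3 \cdot \frac{1}{3} = 1$)
$X = 1$
$k = \frac{1}{3}$ ($k = \frac{1}{3} \cdot 1 = \frac{1}{3} \approx 0.33333$)
$\left(k - 66\right) 27 = \left(\frac{1}{3} - 66\right) 27 = \left(- \frac{197}{3}\right) 27 = -1773$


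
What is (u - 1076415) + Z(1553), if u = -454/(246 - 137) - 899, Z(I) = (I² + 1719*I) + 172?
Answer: 436465412/109 ≈ 4.0043e+6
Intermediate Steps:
Z(I) = 172 + I² + 1719*I
u = -98445/109 (u = -454/109 - 899 = -98445/109 ≈ -903.17)
(u - 1076415) + Z(1553) = (-98445/109 - 1076415) + (172 + 1553² + 1719*1553) = -117427680/109 + (172 + 2411809 + 2669607) = -117427680/109 + 5081588 = 436465412/109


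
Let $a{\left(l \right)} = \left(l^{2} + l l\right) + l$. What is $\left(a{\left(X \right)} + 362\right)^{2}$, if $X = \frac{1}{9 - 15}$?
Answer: $\frac{10608049}{81} \approx 1.3096 \cdot 10^{5}$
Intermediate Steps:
$X = - \frac{1}{6}$ ($X = \frac{1}{-6} = - \frac{1}{6} \approx -0.16667$)
$a{\left(l \right)} = l + 2 l^{2}$ ($a{\left(l \right)} = \left(l^{2} + l^{2}\right) + l = 2 l^{2} + l = l + 2 l^{2}$)
$\left(a{\left(X \right)} + 362\right)^{2} = \left(- \frac{1 + 2 \left(- \frac{1}{6}\right)}{6} + 362\right)^{2} = \left(- \frac{1 - \frac{1}{3}}{6} + 362\right)^{2} = \left(\left(- \frac{1}{6}\right) \frac{2}{3} + 362\right)^{2} = \left(- \frac{1}{9} + 362\right)^{2} = \left(\frac{3257}{9}\right)^{2} = \frac{10608049}{81}$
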